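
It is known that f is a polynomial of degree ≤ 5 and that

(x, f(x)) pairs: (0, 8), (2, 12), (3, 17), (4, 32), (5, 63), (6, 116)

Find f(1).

11

Write f(x) = ax^5 + bx^4 + cx³ + dx² + ex + p; the 6 given values yield a linear system in the 6 coefficients.
Solving, the top 2 coefficients vanish, and f(x) = x³ - 4x² + 6x + 8.
Then f(1) = 11.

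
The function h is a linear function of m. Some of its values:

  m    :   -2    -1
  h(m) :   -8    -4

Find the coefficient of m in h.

Write h(m) = am + b; the 2 given values yield a linear system in the 2 coefficients.
Solving, h(m) = 4m.
The coefficient of m is 4.

4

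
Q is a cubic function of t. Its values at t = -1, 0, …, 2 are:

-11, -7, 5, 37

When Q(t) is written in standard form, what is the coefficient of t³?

2

Write Q(t) = at³ + bt² + ct + d; the 4 given values yield a linear system in the 4 coefficients.
Solving, Q(t) = 2t³ + 4t² + 6t - 7.
The coefficient of t³ is 2.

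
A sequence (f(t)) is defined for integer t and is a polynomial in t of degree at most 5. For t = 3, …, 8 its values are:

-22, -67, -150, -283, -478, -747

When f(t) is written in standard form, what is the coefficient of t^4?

0

Write f(t) = at^5 + bt^4 + ct³ + dt² + et + p; the 6 given values yield a linear system in the 6 coefficients.
Solving, the top 2 coefficients vanish, and f(t) = -2t³ + 5t² - 6t + 5.
The coefficient of t^4 is 0.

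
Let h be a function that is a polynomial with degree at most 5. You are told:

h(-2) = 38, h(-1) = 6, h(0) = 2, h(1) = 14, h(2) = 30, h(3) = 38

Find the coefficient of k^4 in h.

Write h(k) = ak^5 + bk^4 + ck³ + dk² + ek + p; the 6 given values yield a linear system in the 6 coefficients.
Solving, the top 2 coefficients vanish, and h(k) = -2k³ + 8k² + 6k + 2.
The coefficient of k^4 is 0.

0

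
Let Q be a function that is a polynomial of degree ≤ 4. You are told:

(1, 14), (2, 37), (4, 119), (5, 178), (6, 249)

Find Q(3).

72

Write Q(k) = ak^4 + bk³ + ck² + dk + e; the 5 given values yield a linear system in the 5 coefficients.
Solving, the top 2 coefficients vanish, and Q(k) = 6k² + 5k + 3.
Then Q(3) = 72.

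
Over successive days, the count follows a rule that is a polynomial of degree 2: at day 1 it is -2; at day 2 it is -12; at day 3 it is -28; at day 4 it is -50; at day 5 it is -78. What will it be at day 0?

2

Write the value at k as Q(k).
Write Q(k) = ak² + bk + c; the 5 given values yield a linear system in the 3 coefficients.
Solving, Q(k) = -3k² - k + 2.
Then Q(0) = 2.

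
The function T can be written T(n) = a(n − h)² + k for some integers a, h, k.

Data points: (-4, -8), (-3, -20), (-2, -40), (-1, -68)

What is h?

-5

First differences -12, -20, -28; second difference -8 = 2a, so a = -4.
Expanding, the n-coefficient is −2ah = 8h; matching it to the data gives h = -5, and then k = -4.
So T(n) = -4(n + 5)² − 4.
Hence h = -5.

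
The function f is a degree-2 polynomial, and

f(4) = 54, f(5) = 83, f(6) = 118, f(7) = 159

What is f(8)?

First differences: 29, 35, 41. Second differences: 6, 6.
Level-2 differences are constant, so f has degree 2.
Fitting a degree-2 polynomial gives f(m) = 3m² + 2m - 2.
Then f(8) = 206.

206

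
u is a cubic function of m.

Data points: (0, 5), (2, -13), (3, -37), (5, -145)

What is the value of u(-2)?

Write u(m) = am³ + bm² + cm + d; the 4 given values yield a linear system in the 4 coefficients.
Solving, u(m) = -m³ - 5m + 5.
Then u(-2) = 23.

23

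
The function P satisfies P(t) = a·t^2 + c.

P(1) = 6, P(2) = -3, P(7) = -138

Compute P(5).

-66

From P(1) = 6 and P(2) = -3: 1a + c = 6 and 4a + c = -3.
Subtracting: 3a = -9, so a = -3; then c = 6 − (-3)·1 = 9.
So P(t) = -3t² + 9, and P(5) = -66.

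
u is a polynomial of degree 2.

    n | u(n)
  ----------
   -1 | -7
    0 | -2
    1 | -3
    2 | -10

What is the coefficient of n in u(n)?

First differences: 5, -1, -7. Second differences: -6, -6.
Level-2 differences are constant, so u has degree 2.
Fitting a degree-2 polynomial gives u(n) = -3n² + 2n - 2.
The coefficient of n is 2.

2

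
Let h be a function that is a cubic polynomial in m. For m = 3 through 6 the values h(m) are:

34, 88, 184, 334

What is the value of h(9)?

1228

Write h(m) = am³ + bm² + cm + d; the 4 given values yield a linear system in the 4 coefficients.
Solving, h(m) = 2m³ - 3m² + m + 4.
Then h(9) = 1228.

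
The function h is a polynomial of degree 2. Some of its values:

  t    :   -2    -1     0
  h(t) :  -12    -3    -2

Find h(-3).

Write h(t) = at² + bt + c; the 3 given values yield a linear system in the 3 coefficients.
Solving, h(t) = -4t² - 3t - 2.
Then h(-3) = -29.

-29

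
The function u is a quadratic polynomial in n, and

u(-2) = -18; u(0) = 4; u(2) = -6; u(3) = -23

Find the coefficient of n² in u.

-4

Write u(n) = an² + bn + c; the 4 given values yield a linear system in the 3 coefficients.
Solving, u(n) = -4n² + 3n + 4.
The coefficient of n² is -4.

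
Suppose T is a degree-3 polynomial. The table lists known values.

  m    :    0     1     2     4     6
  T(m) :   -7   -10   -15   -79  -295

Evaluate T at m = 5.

-162

Write T(m) = am³ + bm² + cm + d; the 5 given values yield a linear system in the 4 coefficients.
Solving, T(m) = -2m³ + 5m² - 6m - 7.
Then T(5) = -162.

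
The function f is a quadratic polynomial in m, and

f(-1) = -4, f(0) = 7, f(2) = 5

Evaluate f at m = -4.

Write f(m) = am² + bm + c; the 3 given values yield a linear system in the 3 coefficients.
Solving, f(m) = -4m² + 7m + 7.
Then f(-4) = -85.

-85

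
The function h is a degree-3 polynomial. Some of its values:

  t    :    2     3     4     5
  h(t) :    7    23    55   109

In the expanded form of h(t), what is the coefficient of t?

2

Write h(t) = at³ + bt² + ct + d; the 4 given values yield a linear system in the 4 coefficients.
Solving, h(t) = t³ - t² + 2t - 1.
The coefficient of t is 2.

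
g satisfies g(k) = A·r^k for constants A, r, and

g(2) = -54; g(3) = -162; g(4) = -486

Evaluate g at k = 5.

Consecutive ratio: -162/(-54) = 3, and -486/(-162) = 3, so r = 3.
Then A·3^2 = -54 gives A = -6, and g(k) = -6·3^k.
g(5) = -6·3^5 = -1458.

-1458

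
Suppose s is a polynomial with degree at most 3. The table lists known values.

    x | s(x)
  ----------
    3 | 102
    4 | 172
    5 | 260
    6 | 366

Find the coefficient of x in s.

First differences: 70, 88, 106. Second differences: 18, 18.
Level-2 differences are constant, so s has degree 2.
Fitting a degree-2 polynomial gives s(x) = 9x² + 7x.
The coefficient of x is 7.

7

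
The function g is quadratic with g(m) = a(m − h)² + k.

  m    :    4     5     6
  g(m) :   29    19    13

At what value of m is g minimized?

7

First differences -10, -6; second difference 4 = 2a, so a = 2.
Expanding, the m-coefficient is −2ah = -4h; matching it to the data gives h = 7, and then k = 11.
So g(m) = 2(m − 7)² + 11.
Hence h = 7.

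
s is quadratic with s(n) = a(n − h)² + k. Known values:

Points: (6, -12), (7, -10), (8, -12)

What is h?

7

First differences 2, -2; second difference -4 = 2a, so a = -2.
Expanding, the n-coefficient is −2ah = 4h; matching it to the data gives h = 7, and then k = -10.
So s(n) = -2(n − 7)² − 10.
Hence h = 7.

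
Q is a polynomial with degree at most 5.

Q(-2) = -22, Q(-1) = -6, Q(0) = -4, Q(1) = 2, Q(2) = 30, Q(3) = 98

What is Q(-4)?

-168

Write Q(n) = an^5 + bn^4 + cn³ + dn² + en + p; the 6 given values yield a linear system in the 6 coefficients.
Solving, the top 2 coefficients vanish, and Q(n) = 3n³ + 2n² + n - 4.
Then Q(-4) = -168.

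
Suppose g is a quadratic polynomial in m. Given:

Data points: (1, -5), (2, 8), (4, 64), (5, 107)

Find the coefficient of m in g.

Write g(m) = am² + bm + c; the 4 given values yield a linear system in the 3 coefficients.
Solving, g(m) = 5m² - 2m - 8.
The coefficient of m is -2.

-2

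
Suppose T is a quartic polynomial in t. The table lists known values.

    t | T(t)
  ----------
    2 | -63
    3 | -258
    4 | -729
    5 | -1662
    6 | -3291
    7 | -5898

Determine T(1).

First differences: -195, -471, -933, -1629, -2607. Second differences: -276, -462, -696, -978. Third differences: -186, -234, -282. Fourth differences: -48, -48.
Level-4 differences are constant, so T has degree 4.
Fitting a degree-4 polynomial gives T(t) = -2t^4 - 3t³ - t² - 3t + 3.
Then T(1) = -6.

-6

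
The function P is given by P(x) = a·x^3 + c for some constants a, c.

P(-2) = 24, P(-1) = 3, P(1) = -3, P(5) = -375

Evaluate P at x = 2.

From P(-2) = 24 and P(-1) = 3: -8a + c = 24 and -1a + c = 3.
Subtracting: 7a = -21, so a = -3; then c = 24 − (-3)·(-8) = 0.
So P(x) = -3x³ + 0, and P(2) = -24.

-24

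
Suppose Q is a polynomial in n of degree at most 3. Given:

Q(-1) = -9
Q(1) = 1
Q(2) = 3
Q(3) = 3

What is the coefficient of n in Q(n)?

5

Write Q(n) = an³ + bn² + cn + d; the 4 given values yield a linear system in the 4 coefficients.
Solving, the leading coefficient vanishes, and Q(n) = -n² + 5n - 3.
The coefficient of n is 5.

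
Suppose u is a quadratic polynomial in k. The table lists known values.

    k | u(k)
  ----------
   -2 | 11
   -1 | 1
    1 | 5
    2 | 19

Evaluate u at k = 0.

Write u(k) = ak² + bk + c; the 4 given values yield a linear system in the 3 coefficients.
Solving, u(k) = 4k² + 2k - 1.
Then u(0) = -1.

-1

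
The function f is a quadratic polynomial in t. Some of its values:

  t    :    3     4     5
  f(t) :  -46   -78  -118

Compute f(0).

Write f(t) = at² + bt + c; the 3 given values yield a linear system in the 3 coefficients.
Solving, f(t) = -4t² - 4t + 2.
Then f(0) = 2.

2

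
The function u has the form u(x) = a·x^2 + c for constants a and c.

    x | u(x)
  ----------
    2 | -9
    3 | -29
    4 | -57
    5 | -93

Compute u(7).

From u(2) = -9 and u(3) = -29: 4a + c = -9 and 9a + c = -29.
Subtracting: 5a = -20, so a = -4; then c = -9 − (-4)·4 = 7.
So u(x) = -4x² + 7, and u(7) = -189.

-189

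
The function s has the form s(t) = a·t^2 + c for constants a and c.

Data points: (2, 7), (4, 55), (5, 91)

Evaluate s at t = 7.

From s(2) = 7 and s(4) = 55: 4a + c = 7 and 16a + c = 55.
Subtracting: 12a = 48, so a = 4; then c = 7 − 4·4 = -9.
So s(t) = 4t² − 9, and s(7) = 187.

187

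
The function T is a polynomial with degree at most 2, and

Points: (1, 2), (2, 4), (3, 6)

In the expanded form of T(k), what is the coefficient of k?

Write T(k) = ak² + bk + c; the 3 given values yield a linear system in the 3 coefficients.
Solving, the leading coefficient vanishes, and T(k) = 2k.
The coefficient of k is 2.

2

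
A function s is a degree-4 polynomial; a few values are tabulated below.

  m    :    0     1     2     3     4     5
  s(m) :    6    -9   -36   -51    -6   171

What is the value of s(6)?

First differences: -15, -27, -15, 45, 177. Second differences: -12, 12, 60, 132. Third differences: 24, 48, 72. Fourth differences: 24, 24.
Level-4 differences are constant, so s has degree 4.
Extending the table by one column gives the next first difference 405, so s(6) = 171 + 405 = 576.

576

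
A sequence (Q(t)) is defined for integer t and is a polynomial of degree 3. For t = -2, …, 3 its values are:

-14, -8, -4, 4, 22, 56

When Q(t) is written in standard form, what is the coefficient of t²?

First differences: 6, 4, 8, 18, 34. Second differences: -2, 4, 10, 16. Third differences: 6, 6, 6.
Level-3 differences are constant, so Q has degree 3.
Fitting a degree-3 polynomial gives Q(t) = t³ + 2t² + 5t - 4.
The coefficient of t² is 2.

2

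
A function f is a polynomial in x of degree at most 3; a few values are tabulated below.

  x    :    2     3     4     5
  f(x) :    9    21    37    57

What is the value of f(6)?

81

Write f(x) = ax³ + bx² + cx + d; the 4 given values yield a linear system in the 4 coefficients.
Solving, the leading coefficient vanishes, and f(x) = 2x² + 2x - 3.
Then f(6) = 81.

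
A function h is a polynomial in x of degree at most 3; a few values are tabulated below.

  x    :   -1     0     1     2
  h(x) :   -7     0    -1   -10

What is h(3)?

-27

First differences: 7, -1, -9. Second differences: -8, -8.
Level-2 differences are constant, so h has degree 2.
Fitting a degree-2 polynomial gives h(x) = -4x² + 3x.
Then h(3) = -27.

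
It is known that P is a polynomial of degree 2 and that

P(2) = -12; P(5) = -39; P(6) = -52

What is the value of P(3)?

Write P(x) = ax² + bx + c; the 3 given values yield a linear system in the 3 coefficients.
Solving, P(x) = -x² - 2x - 4.
Then P(3) = -19.

-19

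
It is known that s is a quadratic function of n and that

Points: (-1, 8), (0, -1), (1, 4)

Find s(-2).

Write s(n) = an² + bn + c; the 3 given values yield a linear system in the 3 coefficients.
Solving, s(n) = 7n² - 2n - 1.
Then s(-2) = 31.

31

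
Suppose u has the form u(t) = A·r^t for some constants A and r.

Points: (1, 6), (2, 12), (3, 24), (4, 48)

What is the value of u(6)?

Consecutive ratio: 12/6 = 2, and 24/12 = 2, so r = 2.
Then A·2^1 = 6 gives A = 3, and u(t) = 3·2^t.
u(6) = 3·2^6 = 192.

192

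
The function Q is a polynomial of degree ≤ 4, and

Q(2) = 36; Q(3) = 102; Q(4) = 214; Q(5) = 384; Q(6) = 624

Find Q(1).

4

First differences: 66, 112, 170, 240. Second differences: 46, 58, 70. Third differences: 12, 12.
Level-3 differences are constant, so Q has degree 3.
Fitting a degree-3 polynomial gives Q(m) = 2m³ + 5m² + 3m - 6.
Then Q(1) = 4.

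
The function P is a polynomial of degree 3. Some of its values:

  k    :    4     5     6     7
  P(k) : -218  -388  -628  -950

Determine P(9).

-1888

Write P(k) = ak³ + bk² + ck + d; the 4 given values yield a linear system in the 4 coefficients.
Solving, P(k) = -2k³ - 5k² - 3k + 2.
Then P(9) = -1888.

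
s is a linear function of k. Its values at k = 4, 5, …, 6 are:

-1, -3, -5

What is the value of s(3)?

1

First differences: -2, -2.
Level-1 differences are constant, so s has degree 1.
Fitting a degree-1 polynomial gives s(k) = -2k + 7.
Then s(3) = 1.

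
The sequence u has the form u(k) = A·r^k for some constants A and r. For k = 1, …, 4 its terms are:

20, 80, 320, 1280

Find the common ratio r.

4

Consecutive ratio: 80/20 = 4, and 320/80 = 4, so r = 4.
Then A·4^1 = 20 gives A = 5, and u(k) = 5·4^k.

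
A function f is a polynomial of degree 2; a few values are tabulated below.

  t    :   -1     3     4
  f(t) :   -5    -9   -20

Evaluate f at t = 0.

0

Write f(t) = at² + bt + c; the 3 given values yield a linear system in the 3 coefficients.
Solving, f(t) = -2t² + 3t.
Then f(0) = 0.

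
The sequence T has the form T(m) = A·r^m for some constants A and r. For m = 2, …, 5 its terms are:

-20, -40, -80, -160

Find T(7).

-640

Consecutive ratio: -40/(-20) = 2, and -80/(-40) = 2, so r = 2.
Then A·2^2 = -20 gives A = -5, and T(m) = -5·2^m.
T(7) = -5·2^7 = -640.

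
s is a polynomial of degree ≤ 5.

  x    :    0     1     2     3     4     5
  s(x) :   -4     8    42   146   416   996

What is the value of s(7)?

3902

Write s(x) = ax^5 + bx^4 + cx³ + dx² + ex + p; the 6 given values yield a linear system in the 6 coefficients.
Solving, the leading coefficient vanishes, and s(x) = 2x^4 - 4x³ + 9x² + 5x - 4.
Then s(7) = 3902.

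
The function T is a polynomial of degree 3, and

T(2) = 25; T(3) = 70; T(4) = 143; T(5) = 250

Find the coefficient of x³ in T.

Write T(x) = ax³ + bx² + cx + d; the 4 given values yield a linear system in the 4 coefficients.
Solving, T(x) = x³ + 5x² + x - 5.
The coefficient of x³ is 1.

1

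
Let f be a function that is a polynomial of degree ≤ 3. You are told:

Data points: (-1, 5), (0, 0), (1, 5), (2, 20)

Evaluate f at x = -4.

80

Write f(x) = ax³ + bx² + cx + d; the 4 given values yield a linear system in the 4 coefficients.
Solving, the leading coefficient vanishes, and f(x) = 5x².
Then f(-4) = 80.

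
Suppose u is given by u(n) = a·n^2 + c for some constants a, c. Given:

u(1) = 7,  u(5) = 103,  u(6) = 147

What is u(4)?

67

From u(1) = 7 and u(5) = 103: 1a + c = 7 and 25a + c = 103.
Subtracting: 24a = 96, so a = 4; then c = 7 − 4·1 = 3.
So u(n) = 4n² + 3, and u(4) = 67.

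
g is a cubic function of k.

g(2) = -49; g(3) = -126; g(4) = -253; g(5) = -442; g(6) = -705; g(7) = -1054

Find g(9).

-2058

First differences: -77, -127, -189, -263, -349. Second differences: -50, -62, -74, -86. Third differences: -12, -12, -12.
Level-3 differences are constant, so g has degree 3.
Fitting a degree-3 polynomial gives g(k) = -2k³ - 7k² - 4k + 3.
Then g(9) = -2058.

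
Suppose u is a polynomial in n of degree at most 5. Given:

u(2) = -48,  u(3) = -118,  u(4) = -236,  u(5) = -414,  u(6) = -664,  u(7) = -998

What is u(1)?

-14

Write u(n) = an^5 + bn^4 + cn³ + dn² + en + p; the 6 given values yield a linear system in the 6 coefficients.
Solving, the top 2 coefficients vanish, and u(n) = -2n³ - 6n² - 2n - 4.
Then u(1) = -14.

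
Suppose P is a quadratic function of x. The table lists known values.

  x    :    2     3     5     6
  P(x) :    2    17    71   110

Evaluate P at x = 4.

Write P(x) = ax² + bx + c; the 4 given values yield a linear system in the 3 coefficients.
Solving, P(x) = 4x² - 5x - 4.
Then P(4) = 40.

40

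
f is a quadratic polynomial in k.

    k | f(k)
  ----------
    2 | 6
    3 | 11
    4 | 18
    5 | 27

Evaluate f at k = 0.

First differences: 5, 7, 9. Second differences: 2, 2.
Level-2 differences are constant, so f has degree 2.
Fitting a degree-2 polynomial gives f(k) = k² + 2.
Then f(0) = 2.

2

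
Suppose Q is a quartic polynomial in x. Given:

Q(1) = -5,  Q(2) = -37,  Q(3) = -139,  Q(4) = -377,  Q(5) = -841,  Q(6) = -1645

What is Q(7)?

-2927

Write Q(x) = ax^4 + bx³ + cx² + dx + e; the 6 given values yield a linear system in the 5 coefficients.
Solving, Q(x) = -x^4 - x³ - 4x² + 2x - 1.
Then Q(7) = -2927.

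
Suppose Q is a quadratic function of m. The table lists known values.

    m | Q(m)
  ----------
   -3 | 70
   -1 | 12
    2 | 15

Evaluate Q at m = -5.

Write Q(m) = am² + bm + c; the 3 given values yield a linear system in the 3 coefficients.
Solving, Q(m) = 6m² - 5m + 1.
Then Q(-5) = 176.

176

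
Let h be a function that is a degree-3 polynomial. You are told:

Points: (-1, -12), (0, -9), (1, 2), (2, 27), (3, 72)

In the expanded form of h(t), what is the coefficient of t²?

4

First differences: 3, 11, 25, 45. Second differences: 8, 14, 20. Third differences: 6, 6.
Level-3 differences are constant, so h has degree 3.
Fitting a degree-3 polynomial gives h(t) = t³ + 4t² + 6t - 9.
The coefficient of t² is 4.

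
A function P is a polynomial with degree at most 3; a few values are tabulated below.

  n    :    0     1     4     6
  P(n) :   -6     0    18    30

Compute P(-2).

Write P(n) = an³ + bn² + cn + d; the 4 given values yield a linear system in the 4 coefficients.
Solving, the top 2 coefficients vanish, and P(n) = 6n - 6.
Then P(-2) = -18.

-18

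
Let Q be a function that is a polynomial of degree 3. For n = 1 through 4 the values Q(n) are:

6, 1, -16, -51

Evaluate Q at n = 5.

Write Q(n) = an³ + bn² + cn + d; the 4 given values yield a linear system in the 4 coefficients.
Solving, Q(n) = -n³ + 2n + 5.
Then Q(5) = -110.

-110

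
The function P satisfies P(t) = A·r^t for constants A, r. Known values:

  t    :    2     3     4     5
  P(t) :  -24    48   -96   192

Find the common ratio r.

-2

Consecutive ratio: 48/(-24) = -2, and -96/48 = -2, so r = -2.
Then A·(-2)^2 = -24 gives A = -6, and P(t) = -6·(-2)^t.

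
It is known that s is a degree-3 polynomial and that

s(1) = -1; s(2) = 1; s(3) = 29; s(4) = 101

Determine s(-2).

-31

Write s(t) = at³ + bt² + ct + d; the 4 given values yield a linear system in the 4 coefficients.
Solving, s(t) = 3t³ - 5t² - 4t + 5.
Then s(-2) = -31.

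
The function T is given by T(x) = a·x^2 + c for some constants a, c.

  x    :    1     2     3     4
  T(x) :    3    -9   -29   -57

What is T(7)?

-189

From T(1) = 3 and T(2) = -9: 1a + c = 3 and 4a + c = -9.
Subtracting: 3a = -12, so a = -4; then c = 3 − (-4)·1 = 7.
So T(x) = -4x² + 7, and T(7) = -189.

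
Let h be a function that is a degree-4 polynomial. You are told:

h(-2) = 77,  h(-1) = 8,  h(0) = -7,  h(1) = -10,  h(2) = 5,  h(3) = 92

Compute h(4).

First differences: -69, -15, -3, 15, 87. Second differences: 54, 12, 18, 72. Third differences: -42, 6, 54. Fourth differences: 48, 48.
Level-4 differences are constant, so h has degree 4.
Fitting a degree-4 polynomial gives h(x) = 2x^4 - 3x³ + 4x² - 6x - 7.
Then h(4) = 353.

353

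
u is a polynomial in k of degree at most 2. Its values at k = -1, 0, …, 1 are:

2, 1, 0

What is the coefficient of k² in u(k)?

Write u(k) = ak² + bk + c; the 3 given values yield a linear system in the 3 coefficients.
Solving, the leading coefficient vanishes, and u(k) = -k + 1.
The coefficient of k² is 0.

0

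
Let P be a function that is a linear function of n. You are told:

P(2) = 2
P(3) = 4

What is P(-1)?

-4

Write P(n) = an + b; the 2 given values yield a linear system in the 2 coefficients.
Solving, P(n) = 2n - 2.
Then P(-1) = -4.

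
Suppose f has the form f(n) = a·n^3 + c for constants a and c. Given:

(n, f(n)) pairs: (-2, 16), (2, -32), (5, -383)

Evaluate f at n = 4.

-200

From f(-2) = 16 and f(2) = -32: -8a + c = 16 and 8a + c = -32.
Subtracting: 16a = -48, so a = -3; then c = 16 − (-3)·(-8) = -8.
So f(n) = -3n³ − 8, and f(4) = -200.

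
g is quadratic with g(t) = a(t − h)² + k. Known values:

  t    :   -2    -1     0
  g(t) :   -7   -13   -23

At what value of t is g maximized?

-3

First differences -6, -10; second difference -4 = 2a, so a = -2.
Expanding, the t-coefficient is −2ah = 4h; matching it to the data gives h = -3, and then k = -5.
So g(t) = -2(t + 3)² − 5.
Hence h = -3.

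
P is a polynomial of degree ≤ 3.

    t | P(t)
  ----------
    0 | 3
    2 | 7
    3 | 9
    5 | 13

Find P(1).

Write P(t) = at³ + bt² + ct + d; the 4 given values yield a linear system in the 4 coefficients.
Solving, the top 2 coefficients vanish, and P(t) = 2t + 3.
Then P(1) = 5.

5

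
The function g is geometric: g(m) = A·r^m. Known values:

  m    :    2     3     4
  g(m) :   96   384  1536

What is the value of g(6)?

24576

Consecutive ratio: 384/96 = 4, and 1536/384 = 4, so r = 4.
Then A·4^2 = 96 gives A = 6, and g(m) = 6·4^m.
g(6) = 6·4^6 = 24576.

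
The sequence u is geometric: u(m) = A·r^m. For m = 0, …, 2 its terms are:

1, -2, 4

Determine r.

-2

Consecutive ratio: -2/1 = -2, and 4/(-2) = -2, so r = -2.
Then A·(-2)^0 = 1 gives A = 1, and u(m) = 1·(-2)^m.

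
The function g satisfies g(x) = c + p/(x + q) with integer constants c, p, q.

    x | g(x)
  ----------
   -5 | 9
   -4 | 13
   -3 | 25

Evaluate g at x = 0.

(g(x) − c)(x + q) = p for each data point; the three points give a linear system in c and q, then p follows.
Solving: c = 1, q = 2, p = -24, so g(x) = 1 − 24/(x + 2).
Then g(0) = 1 − 24/2 = -11.

-11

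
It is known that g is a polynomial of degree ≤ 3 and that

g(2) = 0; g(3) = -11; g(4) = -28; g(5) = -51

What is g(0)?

4

Write g(k) = ak³ + bk² + ck + d; the 4 given values yield a linear system in the 4 coefficients.
Solving, the leading coefficient vanishes, and g(k) = -3k² + 4k + 4.
The constant term is g(0) = 4.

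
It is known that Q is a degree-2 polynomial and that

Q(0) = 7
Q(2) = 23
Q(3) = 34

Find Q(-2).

-1

Write Q(m) = am² + bm + c; the 3 given values yield a linear system in the 3 coefficients.
Solving, Q(m) = m² + 6m + 7.
Then Q(-2) = -1.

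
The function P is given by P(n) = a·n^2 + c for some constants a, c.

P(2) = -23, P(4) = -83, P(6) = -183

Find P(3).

-48

From P(2) = -23 and P(4) = -83: 4a + c = -23 and 16a + c = -83.
Subtracting: 12a = -60, so a = -5; then c = -23 − (-5)·4 = -3.
So P(n) = -5n² − 3, and P(3) = -48.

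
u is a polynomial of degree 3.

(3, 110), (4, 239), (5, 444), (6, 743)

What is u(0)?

-1

Write u(t) = at³ + bt² + ct + d; the 4 given values yield a linear system in the 4 coefficients.
Solving, u(t) = 3t³ + 2t² + 4t - 1.
Then u(0) = -1.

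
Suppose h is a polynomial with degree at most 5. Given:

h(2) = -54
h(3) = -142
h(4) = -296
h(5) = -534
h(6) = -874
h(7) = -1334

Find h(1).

-14

Write h(x) = ax^5 + bx^4 + cx³ + dx² + ex + p; the 6 given values yield a linear system in the 6 coefficients.
Solving, the top 2 coefficients vanish, and h(x) = -3x³ - 6x² - x - 4.
Then h(1) = -14.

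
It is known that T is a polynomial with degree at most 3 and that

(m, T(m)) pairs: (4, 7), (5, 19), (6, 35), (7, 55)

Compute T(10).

First differences: 12, 16, 20. Second differences: 4, 4.
Level-2 differences are constant, so T has degree 2.
Fitting a degree-2 polynomial gives T(m) = 2m² - 6m - 1.
Then T(10) = 139.

139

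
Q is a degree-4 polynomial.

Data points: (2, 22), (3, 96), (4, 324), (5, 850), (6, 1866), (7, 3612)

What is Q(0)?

First differences: 74, 228, 526, 1016, 1746. Second differences: 154, 298, 490, 730. Third differences: 144, 192, 240. Fourth differences: 48, 48.
Level-4 differences are constant, so Q has degree 4.
Fitting a degree-4 polynomial gives Q(x) = 2x^4 - 4x³ + 3x² + 5x.
The constant term is Q(0) = 0.

0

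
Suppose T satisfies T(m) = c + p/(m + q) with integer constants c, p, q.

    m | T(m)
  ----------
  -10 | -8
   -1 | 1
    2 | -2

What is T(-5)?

-23

(T(m) − c)(m + q) = p for each data point; the three points give a linear system in c and q, then p follows.
Solving: c = -5, q = 4, p = 18, so T(m) = -5 + 18/(m + 4).
Then T(-5) = -5 + 18/(-1) = -23.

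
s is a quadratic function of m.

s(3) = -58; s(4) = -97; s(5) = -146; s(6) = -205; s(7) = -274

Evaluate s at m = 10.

Write s(m) = am² + bm + c; the 5 given values yield a linear system in the 3 coefficients.
Solving, s(m) = -5m² - 4m - 1.
Then s(10) = -541.

-541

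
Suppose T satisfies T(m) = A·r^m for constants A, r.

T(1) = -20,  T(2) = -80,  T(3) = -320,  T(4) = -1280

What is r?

4

Consecutive ratio: -80/(-20) = 4, and -320/(-80) = 4, so r = 4.
Then A·4^1 = -20 gives A = -5, and T(m) = -5·4^m.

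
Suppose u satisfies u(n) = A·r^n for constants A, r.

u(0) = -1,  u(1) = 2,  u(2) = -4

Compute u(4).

-16

Consecutive ratio: 2/(-1) = -2, and -4/2 = -2, so r = -2.
Then A·(-2)^0 = -1 gives A = -1, and u(n) = -1·(-2)^n.
u(4) = -1·(-2)^4 = -16.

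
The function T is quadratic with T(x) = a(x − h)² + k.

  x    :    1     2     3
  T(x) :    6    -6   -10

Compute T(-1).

54

First differences -12, -4; second difference 8 = 2a, so a = 4.
Expanding, the x-coefficient is −2ah = -8h; matching it to the data gives h = 3, and then k = -10.
So T(x) = 4(x − 3)² − 10.
T(-1) = 4·(-4)² − 10 = 54.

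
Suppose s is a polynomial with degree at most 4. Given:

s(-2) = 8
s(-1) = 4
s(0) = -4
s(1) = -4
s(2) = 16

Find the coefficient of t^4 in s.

First differences: -4, -8, 0, 20. Second differences: -4, 8, 20. Third differences: 12, 12.
Level-3 differences are constant, so s has degree 3.
Fitting a degree-3 polynomial gives s(t) = 2t³ + 4t² - 6t - 4.
The coefficient of t^4 is 0.

0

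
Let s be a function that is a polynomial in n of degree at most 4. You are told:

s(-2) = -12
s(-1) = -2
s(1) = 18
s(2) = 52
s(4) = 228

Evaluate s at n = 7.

942

Write s(n) = an^4 + bn³ + cn² + dn + e; the 5 given values yield a linear system in the 5 coefficients.
Solving, the leading coefficient vanishes, and s(n) = 2n³ + 4n² + 8n + 4.
Then s(7) = 942.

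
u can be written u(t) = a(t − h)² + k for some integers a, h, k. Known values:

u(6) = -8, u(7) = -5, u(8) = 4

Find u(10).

First differences 3, 9; second difference 6 = 2a, so a = 3.
Expanding, the t-coefficient is −2ah = -6h; matching it to the data gives h = 6, and then k = -8.
So u(t) = 3(t − 6)² − 8.
u(10) = 3·4² − 8 = 40.

40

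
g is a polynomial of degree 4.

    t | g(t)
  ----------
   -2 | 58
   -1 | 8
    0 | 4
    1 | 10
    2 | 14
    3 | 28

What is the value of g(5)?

254

First differences: -50, -4, 6, 4, 14. Second differences: 46, 10, -2, 10. Third differences: -36, -12, 12. Fourth differences: 24, 24.
Level-4 differences are constant, so g has degree 4.
Fitting a degree-4 polynomial gives g(t) = t^4 - 4t³ + 4t² + 5t + 4.
Then g(5) = 254.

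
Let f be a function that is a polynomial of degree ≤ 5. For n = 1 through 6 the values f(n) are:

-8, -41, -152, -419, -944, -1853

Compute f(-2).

43

First differences: -33, -111, -267, -525, -909. Second differences: -78, -156, -258, -384. Third differences: -78, -102, -126. Fourth differences: -24, -24.
Level-4 differences are constant, so f has degree 4.
Fitting a degree-4 polynomial gives f(n) = -n^4 - 3n³ + 4n² - 9n + 1.
Then f(-2) = 43.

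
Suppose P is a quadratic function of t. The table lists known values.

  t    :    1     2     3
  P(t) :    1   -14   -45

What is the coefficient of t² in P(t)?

-8

Write P(t) = at² + bt + c; the 3 given values yield a linear system in the 3 coefficients.
Solving, P(t) = -8t² + 9t.
The coefficient of t² is -8.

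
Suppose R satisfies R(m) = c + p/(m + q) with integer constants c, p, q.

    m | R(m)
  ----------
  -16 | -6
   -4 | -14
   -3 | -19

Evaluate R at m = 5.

(R(m) − c)(m + q) = p for each data point; the three points give a linear system in c and q, then p follows.
Solving: c = -4, q = 1, p = 30, so R(m) = -4 + 30/(m + 1).
Then R(5) = -4 + 30/6 = 1.

1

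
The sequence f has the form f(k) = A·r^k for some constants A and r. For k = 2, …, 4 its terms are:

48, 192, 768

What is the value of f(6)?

Consecutive ratio: 192/48 = 4, and 768/192 = 4, so r = 4.
Then A·4^2 = 48 gives A = 3, and f(k) = 3·4^k.
f(6) = 3·4^6 = 12288.

12288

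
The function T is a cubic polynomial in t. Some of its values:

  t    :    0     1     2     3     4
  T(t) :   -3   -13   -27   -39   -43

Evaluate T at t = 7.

First differences: -10, -14, -12, -4. Second differences: -4, 2, 8. Third differences: 6, 6.
Level-3 differences are constant, so T has degree 3.
Fitting a degree-3 polynomial gives T(t) = t³ - 5t² - 6t - 3.
Then T(7) = 53.

53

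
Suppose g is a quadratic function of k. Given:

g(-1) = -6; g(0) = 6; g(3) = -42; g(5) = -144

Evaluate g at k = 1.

Write g(k) = ak² + bk + c; the 4 given values yield a linear system in the 3 coefficients.
Solving, g(k) = -7k² + 5k + 6.
Then g(1) = 4.

4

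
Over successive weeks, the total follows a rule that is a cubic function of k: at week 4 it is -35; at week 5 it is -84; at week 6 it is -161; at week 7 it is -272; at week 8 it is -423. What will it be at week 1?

4

Write the value at k as Q(k).
Write Q(k) = ak³ + bk² + ck + d; the 5 given values yield a linear system in the 4 coefficients.
Solving, Q(k) = -k³ + k² + 3k + 1.
Then Q(1) = 4.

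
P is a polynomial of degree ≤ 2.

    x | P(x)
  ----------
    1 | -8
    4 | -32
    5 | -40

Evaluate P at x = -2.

Write P(x) = ax² + bx + c; the 3 given values yield a linear system in the 3 coefficients.
Solving, the leading coefficient vanishes, and P(x) = -8x.
Then P(-2) = 16.

16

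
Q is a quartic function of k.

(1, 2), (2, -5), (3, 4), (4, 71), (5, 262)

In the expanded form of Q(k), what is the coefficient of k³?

Write Q(k) = ak^4 + bk³ + ck² + dk + e; the 5 given values yield a linear system in the 5 coefficients.
Solving, Q(k) = k^4 - 3k³ + k² - 4k + 7.
The coefficient of k³ is -3.

-3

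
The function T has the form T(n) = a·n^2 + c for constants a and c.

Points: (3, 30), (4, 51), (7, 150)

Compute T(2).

From T(3) = 30 and T(4) = 51: 9a + c = 30 and 16a + c = 51.
Subtracting: 7a = 21, so a = 3; then c = 30 − 3·9 = 3.
So T(n) = 3n² + 3, and T(2) = 15.

15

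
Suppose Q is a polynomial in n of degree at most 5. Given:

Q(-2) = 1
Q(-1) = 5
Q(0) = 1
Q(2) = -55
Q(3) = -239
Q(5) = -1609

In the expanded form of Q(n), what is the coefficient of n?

-2

Write Q(n) = an^5 + bn^4 + cn³ + dn² + en + p; the 6 given values yield a linear system in the 6 coefficients.
Solving, the leading coefficient vanishes, and Q(n) = -2n^4 - 3n³ + n² - 2n + 1.
The coefficient of n is -2.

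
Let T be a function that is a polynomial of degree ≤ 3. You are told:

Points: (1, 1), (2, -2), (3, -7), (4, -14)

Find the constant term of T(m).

2

First differences: -3, -5, -7. Second differences: -2, -2.
Level-2 differences are constant, so T has degree 2.
Fitting a degree-2 polynomial gives T(m) = -m² + 2.
The constant term is T(0) = 2.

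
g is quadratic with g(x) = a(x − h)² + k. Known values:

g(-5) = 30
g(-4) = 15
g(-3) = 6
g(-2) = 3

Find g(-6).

51

First differences -15, -9, -3; second difference 6 = 2a, so a = 3.
Expanding, the x-coefficient is −2ah = -6h; matching it to the data gives h = -2, and then k = 3.
So g(x) = 3(x + 2)² + 3.
g(-6) = 3·(-4)² + 3 = 51.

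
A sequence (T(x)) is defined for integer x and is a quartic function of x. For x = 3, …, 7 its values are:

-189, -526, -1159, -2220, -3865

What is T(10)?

-14224

Write T(x) = ax^4 + bx³ + cx² + dx + e; the 5 given values yield a linear system in the 5 coefficients.
Solving, T(x) = -x^4 - 4x³ - 3x² + 7x + 6.
Then T(10) = -14224.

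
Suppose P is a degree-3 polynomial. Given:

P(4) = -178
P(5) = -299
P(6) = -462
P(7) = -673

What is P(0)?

Write P(x) = ax³ + bx² + cx + d; the 4 given values yield a linear system in the 4 coefficients.
Solving, P(x) = -x³ - 6x² - 6x + 6.
The constant term is P(0) = 6.

6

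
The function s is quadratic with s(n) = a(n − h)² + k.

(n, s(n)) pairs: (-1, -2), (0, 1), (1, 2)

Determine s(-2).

First differences 3, 1; second difference -2 = 2a, so a = -1.
Expanding, the n-coefficient is −2ah = 2h; matching it to the data gives h = 1, and then k = 2.
So s(n) = -1(n − 1)² + 2.
s(-2) = -1·(-3)² + 2 = -7.

-7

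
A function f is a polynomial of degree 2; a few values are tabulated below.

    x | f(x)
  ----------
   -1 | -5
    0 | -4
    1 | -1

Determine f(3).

11

Write f(x) = ax² + bx + c; the 3 given values yield a linear system in the 3 coefficients.
Solving, f(x) = x² + 2x - 4.
Then f(3) = 11.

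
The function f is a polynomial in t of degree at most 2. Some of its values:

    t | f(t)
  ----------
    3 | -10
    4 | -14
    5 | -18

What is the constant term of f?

2

First differences: -4, -4.
Level-1 differences are constant, so f has degree 1.
Fitting a degree-1 polynomial gives f(t) = -4t + 2.
The constant term is f(0) = 2.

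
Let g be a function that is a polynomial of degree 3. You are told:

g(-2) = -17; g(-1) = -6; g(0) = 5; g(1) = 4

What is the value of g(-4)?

9

Write g(x) = ax³ + bx² + cx + d; the 4 given values yield a linear system in the 4 coefficients.
Solving, g(x) = -2x³ - 6x² + 7x + 5.
Then g(-4) = 9.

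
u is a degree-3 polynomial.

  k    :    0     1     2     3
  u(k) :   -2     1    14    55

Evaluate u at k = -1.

-13

Write u(k) = ak³ + bk² + ck + d; the 4 given values yield a linear system in the 4 coefficients.
Solving, u(k) = 3k³ - 4k² + 4k - 2.
Then u(-1) = -13.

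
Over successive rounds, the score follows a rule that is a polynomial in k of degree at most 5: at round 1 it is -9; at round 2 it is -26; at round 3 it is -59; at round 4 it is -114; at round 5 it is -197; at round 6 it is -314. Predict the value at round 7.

Write the value at k as P(k).
Write P(k) = ak^5 + bk^4 + ck³ + dk² + ek + p; the 6 given values yield a linear system in the 6 coefficients.
Solving, the top 2 coefficients vanish, and P(k) = -k³ - 2k² - 4k - 2.
Then P(7) = -471.

-471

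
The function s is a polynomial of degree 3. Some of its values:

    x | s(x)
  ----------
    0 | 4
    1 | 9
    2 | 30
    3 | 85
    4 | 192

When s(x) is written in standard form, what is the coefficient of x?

First differences: 5, 21, 55, 107. Second differences: 16, 34, 52. Third differences: 18, 18.
Level-3 differences are constant, so s has degree 3.
Fitting a degree-3 polynomial gives s(x) = 3x³ - x² + 3x + 4.
The coefficient of x is 3.

3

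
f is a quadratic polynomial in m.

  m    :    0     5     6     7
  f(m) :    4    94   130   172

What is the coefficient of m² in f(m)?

3

Write f(m) = am² + bm + c; the 4 given values yield a linear system in the 3 coefficients.
Solving, f(m) = 3m² + 3m + 4.
The coefficient of m² is 3.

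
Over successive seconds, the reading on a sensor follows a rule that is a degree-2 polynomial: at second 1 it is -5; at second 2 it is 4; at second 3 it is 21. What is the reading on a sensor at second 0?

Write the value at t as s(t).
Write s(t) = at² + bt + c; the 3 given values yield a linear system in the 3 coefficients.
Solving, s(t) = 4t² - 3t - 6.
Then s(0) = -6.

-6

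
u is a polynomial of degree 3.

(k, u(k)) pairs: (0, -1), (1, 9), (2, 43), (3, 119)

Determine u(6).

779

Write u(k) = ak³ + bk² + ck + d; the 4 given values yield a linear system in the 4 coefficients.
Solving, u(k) = 3k³ + 3k² + 4k - 1.
Then u(6) = 779.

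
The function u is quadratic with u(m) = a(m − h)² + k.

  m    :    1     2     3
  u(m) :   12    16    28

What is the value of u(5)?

First differences 4, 12; second difference 8 = 2a, so a = 4.
Expanding, the m-coefficient is −2ah = -8h; matching it to the data gives h = 1, and then k = 12.
So u(m) = 4(m − 1)² + 12.
u(5) = 4·4² + 12 = 76.

76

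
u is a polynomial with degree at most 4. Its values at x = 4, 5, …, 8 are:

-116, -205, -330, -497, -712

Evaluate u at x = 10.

-1310

Write u(x) = ax^4 + bx³ + cx² + dx + e; the 5 given values yield a linear system in the 5 coefficients.
Solving, the leading coefficient vanishes, and u(x) = -x³ - 3x² - x.
Then u(10) = -1310.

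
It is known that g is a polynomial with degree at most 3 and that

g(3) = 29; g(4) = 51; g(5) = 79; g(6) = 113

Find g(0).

First differences: 22, 28, 34. Second differences: 6, 6.
Level-2 differences are constant, so g has degree 2.
Fitting a degree-2 polynomial gives g(m) = 3m² + m - 1.
Then g(0) = -1.

-1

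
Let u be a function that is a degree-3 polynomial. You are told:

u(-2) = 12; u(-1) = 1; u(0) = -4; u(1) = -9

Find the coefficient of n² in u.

0

Write u(n) = an³ + bn² + cn + d; the 4 given values yield a linear system in the 4 coefficients.
Solving, u(n) = -n³ - 4n - 4.
The coefficient of n² is 0.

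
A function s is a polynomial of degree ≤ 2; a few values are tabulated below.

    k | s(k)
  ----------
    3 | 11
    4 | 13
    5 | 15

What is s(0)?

First differences: 2, 2.
Level-1 differences are constant, so s has degree 1.
Fitting a degree-1 polynomial gives s(k) = 2k + 5.
Then s(0) = 5.

5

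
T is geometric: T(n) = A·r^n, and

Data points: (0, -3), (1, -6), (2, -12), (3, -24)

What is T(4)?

Consecutive ratio: -6/(-3) = 2, and -12/(-6) = 2, so r = 2.
Then A·2^0 = -3 gives A = -3, and T(n) = -3·2^n.
T(4) = -3·2^4 = -48.

-48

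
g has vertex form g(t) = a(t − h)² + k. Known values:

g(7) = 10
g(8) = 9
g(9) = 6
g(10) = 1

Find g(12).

First differences -1, -3, -5; second difference -2 = 2a, so a = -1.
Expanding, the t-coefficient is −2ah = 2h; matching it to the data gives h = 7, and then k = 10.
So g(t) = -1(t − 7)² + 10.
g(12) = -1·5² + 10 = -15.

-15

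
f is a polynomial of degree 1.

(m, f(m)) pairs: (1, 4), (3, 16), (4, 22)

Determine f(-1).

Write f(m) = am + b; the 3 given values yield a linear system in the 2 coefficients.
Solving, f(m) = 6m - 2.
Then f(-1) = -8.

-8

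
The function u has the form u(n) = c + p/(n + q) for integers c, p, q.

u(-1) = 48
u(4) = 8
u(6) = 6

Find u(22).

(u(n) − c)(n + q) = p for each data point; the three points give a linear system in c and q, then p follows.
Solving: c = 0, q = 2, p = 48, so u(n) = 48/(n + 2).
Then u(22) = 0 + 48/24 = 2.

2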